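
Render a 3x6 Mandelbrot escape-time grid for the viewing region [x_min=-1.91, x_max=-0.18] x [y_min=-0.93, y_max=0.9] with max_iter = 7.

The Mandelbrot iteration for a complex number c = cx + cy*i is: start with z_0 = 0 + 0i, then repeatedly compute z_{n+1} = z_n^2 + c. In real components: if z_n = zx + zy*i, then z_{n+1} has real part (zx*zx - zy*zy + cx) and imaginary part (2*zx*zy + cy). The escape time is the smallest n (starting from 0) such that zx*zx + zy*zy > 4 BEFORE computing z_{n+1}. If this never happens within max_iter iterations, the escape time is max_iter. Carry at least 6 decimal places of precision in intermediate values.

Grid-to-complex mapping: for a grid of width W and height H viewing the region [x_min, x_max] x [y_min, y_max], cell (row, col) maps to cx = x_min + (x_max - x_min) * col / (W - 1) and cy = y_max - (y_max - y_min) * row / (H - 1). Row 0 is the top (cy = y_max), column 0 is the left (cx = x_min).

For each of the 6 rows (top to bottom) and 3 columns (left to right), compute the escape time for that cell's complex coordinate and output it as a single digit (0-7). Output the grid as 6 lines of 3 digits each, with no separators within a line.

(row=0, col=0): c = -1.9100 + 0.9000i → escape time 1
(row=0, col=1): c = -1.0450 + 0.9000i → escape time 3
(row=0, col=2): c = -0.1800 + 0.9000i → escape time 7
(row=1, col=0): c = -1.9100 + 0.5340i → escape time 2
(row=1, col=1): c = -1.0450 + 0.5340i → escape time 5
(row=1, col=2): c = -0.1800 + 0.5340i → escape time 7
(row=2, col=0): c = -1.9100 + 0.1680i → escape time 4
(row=2, col=1): c = -1.0450 + 0.1680i → escape time 7
(row=2, col=2): c = -0.1800 + 0.1680i → escape time 7
(row=3, col=0): c = -1.9100 + -0.1980i → escape time 4
(row=3, col=1): c = -1.0450 + -0.1980i → escape time 7
(row=3, col=2): c = -0.1800 + -0.1980i → escape time 7
(row=4, col=0): c = -1.9100 + -0.5640i → escape time 2
(row=4, col=1): c = -1.0450 + -0.5640i → escape time 5
(row=4, col=2): c = -0.1800 + -0.5640i → escape time 7
(row=5, col=0): c = -1.9100 + -0.9300i → escape time 1
(row=5, col=1): c = -1.0450 + -0.9300i → escape time 3
(row=5, col=2): c = -0.1800 + -0.9300i → escape time 7

Answer: 137
257
477
477
257
137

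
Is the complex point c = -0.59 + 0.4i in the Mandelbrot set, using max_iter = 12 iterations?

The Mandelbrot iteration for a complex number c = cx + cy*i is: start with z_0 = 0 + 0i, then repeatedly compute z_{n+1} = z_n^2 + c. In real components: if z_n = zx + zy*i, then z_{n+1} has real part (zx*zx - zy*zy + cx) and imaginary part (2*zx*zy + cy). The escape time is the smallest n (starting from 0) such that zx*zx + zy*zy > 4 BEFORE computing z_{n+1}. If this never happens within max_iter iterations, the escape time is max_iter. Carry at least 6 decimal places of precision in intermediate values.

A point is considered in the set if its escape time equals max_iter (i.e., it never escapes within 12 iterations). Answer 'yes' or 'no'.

Answer: yes

Derivation:
z_0 = 0 + 0i, c = -0.5900 + 0.4000i
Iter 1: z = -0.5900 + 0.4000i, |z|^2 = 0.5081
Iter 2: z = -0.4019 + -0.0720i, |z|^2 = 0.1667
Iter 3: z = -0.4337 + 0.4579i, |z|^2 = 0.3977
Iter 4: z = -0.6116 + 0.0029i, |z|^2 = 0.3740
Iter 5: z = -0.2160 + 0.3965i, |z|^2 = 0.2038
Iter 6: z = -0.7006 + 0.2287i, |z|^2 = 0.5431
Iter 7: z = -0.1515 + 0.0795i, |z|^2 = 0.0293
Iter 8: z = -0.5734 + 0.3759i, |z|^2 = 0.4700
Iter 9: z = -0.4026 + -0.0311i, |z|^2 = 0.1630
Iter 10: z = -0.4289 + 0.4250i, |z|^2 = 0.3646
Iter 11: z = -0.5867 + 0.0354i, |z|^2 = 0.3454
Did not escape in 12 iterations → in set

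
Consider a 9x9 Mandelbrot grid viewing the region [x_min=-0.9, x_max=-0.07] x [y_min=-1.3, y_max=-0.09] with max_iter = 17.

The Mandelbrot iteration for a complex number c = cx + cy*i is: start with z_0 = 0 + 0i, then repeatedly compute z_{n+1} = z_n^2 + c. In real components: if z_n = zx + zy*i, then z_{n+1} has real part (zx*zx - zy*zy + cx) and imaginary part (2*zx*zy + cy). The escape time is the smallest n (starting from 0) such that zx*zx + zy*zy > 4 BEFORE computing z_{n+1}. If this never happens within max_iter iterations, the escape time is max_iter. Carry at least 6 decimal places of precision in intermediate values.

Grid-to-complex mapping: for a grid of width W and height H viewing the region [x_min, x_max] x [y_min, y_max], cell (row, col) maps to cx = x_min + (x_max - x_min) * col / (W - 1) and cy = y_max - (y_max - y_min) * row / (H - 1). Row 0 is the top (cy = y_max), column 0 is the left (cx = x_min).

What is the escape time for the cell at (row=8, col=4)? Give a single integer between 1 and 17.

Answer: 3

Derivation:
z_0 = 0 + 0i, c = -0.4850 + -1.3000i
Iter 1: z = -0.4850 + -1.3000i, |z|^2 = 1.9252
Iter 2: z = -1.9398 + -0.0390i, |z|^2 = 3.7642
Iter 3: z = 3.2762 + -1.1487i, |z|^2 = 12.0530
Escaped at iteration 3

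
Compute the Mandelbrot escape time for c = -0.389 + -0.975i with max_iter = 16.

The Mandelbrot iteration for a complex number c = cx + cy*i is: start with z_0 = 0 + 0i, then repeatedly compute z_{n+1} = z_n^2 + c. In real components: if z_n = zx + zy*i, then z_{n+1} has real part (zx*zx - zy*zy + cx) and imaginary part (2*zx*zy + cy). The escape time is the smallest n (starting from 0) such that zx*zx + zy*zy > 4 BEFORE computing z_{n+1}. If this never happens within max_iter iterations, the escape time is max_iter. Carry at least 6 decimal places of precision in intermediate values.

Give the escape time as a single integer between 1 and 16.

z_0 = 0 + 0i, c = -0.3890 + -0.9750i
Iter 1: z = -0.3890 + -0.9750i, |z|^2 = 1.1019
Iter 2: z = -1.1883 + -0.2164i, |z|^2 = 1.4589
Iter 3: z = 0.9762 + -0.4606i, |z|^2 = 1.1651
Iter 4: z = 0.3519 + -1.8743i, |z|^2 = 3.6366
Iter 5: z = -3.7780 + -2.2940i, |z|^2 = 19.5358
Escaped at iteration 5

Answer: 5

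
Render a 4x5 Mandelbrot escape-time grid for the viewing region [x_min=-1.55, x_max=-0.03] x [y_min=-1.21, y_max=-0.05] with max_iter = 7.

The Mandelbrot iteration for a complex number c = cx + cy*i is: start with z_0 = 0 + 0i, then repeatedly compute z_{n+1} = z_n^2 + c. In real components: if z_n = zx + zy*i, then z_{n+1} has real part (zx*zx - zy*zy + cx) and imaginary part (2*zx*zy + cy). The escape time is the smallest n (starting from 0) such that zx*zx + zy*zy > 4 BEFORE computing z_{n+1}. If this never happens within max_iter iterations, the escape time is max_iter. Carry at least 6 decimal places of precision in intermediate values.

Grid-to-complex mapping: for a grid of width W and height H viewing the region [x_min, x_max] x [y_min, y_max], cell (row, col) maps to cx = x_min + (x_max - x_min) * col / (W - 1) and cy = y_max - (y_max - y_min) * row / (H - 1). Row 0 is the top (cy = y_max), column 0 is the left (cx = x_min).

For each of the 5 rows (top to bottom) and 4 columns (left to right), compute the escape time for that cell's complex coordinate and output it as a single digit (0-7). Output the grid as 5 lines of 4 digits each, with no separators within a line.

(row=0, col=0): c = -1.5500 + -0.0500i → escape time 7
(row=0, col=1): c = -1.0433 + -0.0500i → escape time 7
(row=0, col=2): c = -0.5367 + -0.0500i → escape time 7
(row=0, col=3): c = -0.0300 + -0.0500i → escape time 7
(row=1, col=0): c = -1.5500 + -0.3400i → escape time 4
(row=1, col=1): c = -1.0433 + -0.3400i → escape time 7
(row=1, col=2): c = -0.5367 + -0.3400i → escape time 7
(row=1, col=3): c = -0.0300 + -0.3400i → escape time 7
(row=2, col=0): c = -1.5500 + -0.6300i → escape time 3
(row=2, col=1): c = -1.0433 + -0.6300i → escape time 4
(row=2, col=2): c = -0.5367 + -0.6300i → escape time 7
(row=2, col=3): c = -0.0300 + -0.6300i → escape time 7
(row=3, col=0): c = -1.5500 + -0.9200i → escape time 3
(row=3, col=1): c = -1.0433 + -0.9200i → escape time 3
(row=3, col=2): c = -0.5367 + -0.9200i → escape time 4
(row=3, col=3): c = -0.0300 + -0.9200i → escape time 7
(row=4, col=0): c = -1.5500 + -1.2100i → escape time 2
(row=4, col=1): c = -1.0433 + -1.2100i → escape time 3
(row=4, col=2): c = -0.5367 + -1.2100i → escape time 3
(row=4, col=3): c = -0.0300 + -1.2100i → escape time 3

Answer: 7777
4777
3477
3347
2333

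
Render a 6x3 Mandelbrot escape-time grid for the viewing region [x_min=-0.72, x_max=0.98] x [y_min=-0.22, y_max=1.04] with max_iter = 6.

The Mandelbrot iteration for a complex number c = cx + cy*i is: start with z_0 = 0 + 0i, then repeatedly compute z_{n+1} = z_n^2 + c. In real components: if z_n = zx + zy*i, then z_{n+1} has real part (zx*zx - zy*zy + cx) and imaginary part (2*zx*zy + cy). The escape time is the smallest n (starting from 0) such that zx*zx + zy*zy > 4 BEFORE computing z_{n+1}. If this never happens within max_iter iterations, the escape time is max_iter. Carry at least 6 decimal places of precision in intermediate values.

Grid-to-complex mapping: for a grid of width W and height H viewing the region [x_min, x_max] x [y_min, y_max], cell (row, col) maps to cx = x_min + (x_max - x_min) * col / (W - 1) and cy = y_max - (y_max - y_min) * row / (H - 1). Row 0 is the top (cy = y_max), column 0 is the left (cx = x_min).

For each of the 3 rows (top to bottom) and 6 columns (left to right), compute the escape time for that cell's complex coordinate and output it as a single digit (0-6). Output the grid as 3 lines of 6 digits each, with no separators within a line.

(row=0, col=0): c = -0.7200 + 1.0400i → escape time 3
(row=0, col=1): c = -0.3800 + 1.0400i → escape time 4
(row=0, col=2): c = -0.0400 + 1.0400i → escape time 6
(row=0, col=3): c = 0.3000 + 1.0400i → escape time 3
(row=0, col=4): c = 0.6400 + 1.0400i → escape time 2
(row=0, col=5): c = 0.9800 + 1.0400i → escape time 2
(row=1, col=0): c = -0.7200 + 0.4100i → escape time 6
(row=1, col=1): c = -0.3800 + 0.4100i → escape time 6
(row=1, col=2): c = -0.0400 + 0.4100i → escape time 6
(row=1, col=3): c = 0.3000 + 0.4100i → escape time 6
(row=1, col=4): c = 0.6400 + 0.4100i → escape time 3
(row=1, col=5): c = 0.9800 + 0.4100i → escape time 2
(row=2, col=0): c = -0.7200 + -0.2200i → escape time 6
(row=2, col=1): c = -0.3800 + -0.2200i → escape time 6
(row=2, col=2): c = -0.0400 + -0.2200i → escape time 6
(row=2, col=3): c = 0.3000 + -0.2200i → escape time 6
(row=2, col=4): c = 0.6400 + -0.2200i → escape time 4
(row=2, col=5): c = 0.9800 + -0.2200i → escape time 2

Answer: 346322
666632
666642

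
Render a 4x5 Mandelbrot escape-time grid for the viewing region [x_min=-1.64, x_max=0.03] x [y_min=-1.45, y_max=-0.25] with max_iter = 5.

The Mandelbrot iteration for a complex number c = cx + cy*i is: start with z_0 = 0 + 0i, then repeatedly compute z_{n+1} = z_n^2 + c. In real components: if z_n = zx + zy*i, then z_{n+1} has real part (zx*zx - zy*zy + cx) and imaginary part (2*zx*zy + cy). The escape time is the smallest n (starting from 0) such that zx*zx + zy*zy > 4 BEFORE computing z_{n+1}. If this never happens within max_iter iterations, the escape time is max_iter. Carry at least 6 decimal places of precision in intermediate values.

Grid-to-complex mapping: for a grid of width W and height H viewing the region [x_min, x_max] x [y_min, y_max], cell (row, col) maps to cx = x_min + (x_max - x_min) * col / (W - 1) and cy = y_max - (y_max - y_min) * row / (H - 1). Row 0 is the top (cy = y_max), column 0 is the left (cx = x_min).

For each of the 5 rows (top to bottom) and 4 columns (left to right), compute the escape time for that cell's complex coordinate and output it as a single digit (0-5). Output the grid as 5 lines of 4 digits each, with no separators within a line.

Answer: 4555
3555
3345
1333
1222

Derivation:
(row=0, col=0): c = -1.6400 + -0.2500i → escape time 4
(row=0, col=1): c = -1.0833 + -0.2500i → escape time 5
(row=0, col=2): c = -0.5267 + -0.2500i → escape time 5
(row=0, col=3): c = 0.0300 + -0.2500i → escape time 5
(row=1, col=0): c = -1.6400 + -0.5500i → escape time 3
(row=1, col=1): c = -1.0833 + -0.5500i → escape time 5
(row=1, col=2): c = -0.5267 + -0.5500i → escape time 5
(row=1, col=3): c = 0.0300 + -0.5500i → escape time 5
(row=2, col=0): c = -1.6400 + -0.8500i → escape time 3
(row=2, col=1): c = -1.0833 + -0.8500i → escape time 3
(row=2, col=2): c = -0.5267 + -0.8500i → escape time 4
(row=2, col=3): c = 0.0300 + -0.8500i → escape time 5
(row=3, col=0): c = -1.6400 + -1.1500i → escape time 1
(row=3, col=1): c = -1.0833 + -1.1500i → escape time 3
(row=3, col=2): c = -0.5267 + -1.1500i → escape time 3
(row=3, col=3): c = 0.0300 + -1.1500i → escape time 3
(row=4, col=0): c = -1.6400 + -1.4500i → escape time 1
(row=4, col=1): c = -1.0833 + -1.4500i → escape time 2
(row=4, col=2): c = -0.5267 + -1.4500i → escape time 2
(row=4, col=3): c = 0.0300 + -1.4500i → escape time 2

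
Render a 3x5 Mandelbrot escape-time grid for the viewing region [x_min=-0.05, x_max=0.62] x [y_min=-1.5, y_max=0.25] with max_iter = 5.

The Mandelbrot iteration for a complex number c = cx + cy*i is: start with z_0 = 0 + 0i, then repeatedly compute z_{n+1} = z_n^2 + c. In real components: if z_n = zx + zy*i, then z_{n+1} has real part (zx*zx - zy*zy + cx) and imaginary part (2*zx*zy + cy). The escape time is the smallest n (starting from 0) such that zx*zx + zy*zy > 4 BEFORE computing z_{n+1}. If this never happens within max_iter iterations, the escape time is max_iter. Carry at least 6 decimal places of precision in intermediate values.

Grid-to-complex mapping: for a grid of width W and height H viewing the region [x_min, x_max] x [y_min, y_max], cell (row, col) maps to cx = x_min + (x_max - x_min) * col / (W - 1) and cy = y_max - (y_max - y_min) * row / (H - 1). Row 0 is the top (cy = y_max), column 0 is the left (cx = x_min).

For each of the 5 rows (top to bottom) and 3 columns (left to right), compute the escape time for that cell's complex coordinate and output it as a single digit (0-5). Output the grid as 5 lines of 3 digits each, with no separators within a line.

Answer: 554
554
553
532
222

Derivation:
(row=0, col=0): c = -0.0500 + 0.2500i → escape time 5
(row=0, col=1): c = 0.2850 + 0.2500i → escape time 5
(row=0, col=2): c = 0.6200 + 0.2500i → escape time 4
(row=1, col=0): c = -0.0500 + -0.1875i → escape time 5
(row=1, col=1): c = 0.2850 + -0.1875i → escape time 5
(row=1, col=2): c = 0.6200 + -0.1875i → escape time 4
(row=2, col=0): c = -0.0500 + -0.6250i → escape time 5
(row=2, col=1): c = 0.2850 + -0.6250i → escape time 5
(row=2, col=2): c = 0.6200 + -0.6250i → escape time 3
(row=3, col=0): c = -0.0500 + -1.0625i → escape time 5
(row=3, col=1): c = 0.2850 + -1.0625i → escape time 3
(row=3, col=2): c = 0.6200 + -1.0625i → escape time 2
(row=4, col=0): c = -0.0500 + -1.5000i → escape time 2
(row=4, col=1): c = 0.2850 + -1.5000i → escape time 2
(row=4, col=2): c = 0.6200 + -1.5000i → escape time 2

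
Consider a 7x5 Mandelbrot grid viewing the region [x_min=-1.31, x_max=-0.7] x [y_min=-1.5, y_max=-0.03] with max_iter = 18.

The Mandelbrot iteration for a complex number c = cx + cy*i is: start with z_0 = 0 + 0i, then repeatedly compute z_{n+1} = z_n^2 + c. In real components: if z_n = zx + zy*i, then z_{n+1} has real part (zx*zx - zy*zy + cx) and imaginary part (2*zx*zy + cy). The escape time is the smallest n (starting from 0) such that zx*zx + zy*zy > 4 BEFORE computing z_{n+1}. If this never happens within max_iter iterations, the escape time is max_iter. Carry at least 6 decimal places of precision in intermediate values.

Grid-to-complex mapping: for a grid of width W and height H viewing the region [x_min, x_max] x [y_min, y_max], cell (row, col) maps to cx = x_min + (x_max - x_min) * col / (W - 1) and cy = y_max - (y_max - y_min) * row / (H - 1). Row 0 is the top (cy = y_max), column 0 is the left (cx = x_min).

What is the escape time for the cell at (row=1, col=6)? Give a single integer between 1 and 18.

Answer: 11

Derivation:
z_0 = 0 + 0i, c = -0.7000 + -0.3975i
Iter 1: z = -0.7000 + -0.3975i, |z|^2 = 0.6480
Iter 2: z = -0.3680 + 0.1590i, |z|^2 = 0.1607
Iter 3: z = -0.5899 + -0.5145i, |z|^2 = 0.6127
Iter 4: z = -0.6168 + 0.2095i, |z|^2 = 0.4243
Iter 5: z = -0.3634 + -0.6559i, |z|^2 = 0.5623
Iter 6: z = -0.9982 + 0.0793i, |z|^2 = 1.0026
Iter 7: z = 0.2900 + -0.5557i, |z|^2 = 0.3930
Iter 8: z = -0.9247 + -0.7199i, |z|^2 = 1.3734
Iter 9: z = -0.3631 + 0.9339i, |z|^2 = 1.0040
Iter 10: z = -1.4403 + -1.0757i, |z|^2 = 3.2316
Iter 11: z = 0.2173 + 2.7012i, |z|^2 = 7.3438
Escaped at iteration 11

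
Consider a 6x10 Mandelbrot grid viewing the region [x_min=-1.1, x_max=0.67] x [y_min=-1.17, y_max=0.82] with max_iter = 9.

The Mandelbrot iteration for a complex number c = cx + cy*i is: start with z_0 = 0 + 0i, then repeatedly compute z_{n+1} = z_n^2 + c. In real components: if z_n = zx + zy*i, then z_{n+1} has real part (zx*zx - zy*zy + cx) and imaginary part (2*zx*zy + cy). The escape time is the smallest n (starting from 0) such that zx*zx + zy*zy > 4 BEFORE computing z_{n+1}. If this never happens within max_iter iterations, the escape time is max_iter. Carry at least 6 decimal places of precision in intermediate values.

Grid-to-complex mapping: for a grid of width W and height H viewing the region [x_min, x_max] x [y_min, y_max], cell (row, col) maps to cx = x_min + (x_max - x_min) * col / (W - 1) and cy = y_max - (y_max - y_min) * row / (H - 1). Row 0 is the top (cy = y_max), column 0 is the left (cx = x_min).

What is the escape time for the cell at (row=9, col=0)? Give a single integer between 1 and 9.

Answer: 3

Derivation:
z_0 = 0 + 0i, c = -1.1000 + -1.1700i
Iter 1: z = -1.1000 + -1.1700i, |z|^2 = 2.5789
Iter 2: z = -1.2589 + 1.4040i, |z|^2 = 3.5560
Iter 3: z = -1.4864 + -4.7050i, |z|^2 = 24.3463
Escaped at iteration 3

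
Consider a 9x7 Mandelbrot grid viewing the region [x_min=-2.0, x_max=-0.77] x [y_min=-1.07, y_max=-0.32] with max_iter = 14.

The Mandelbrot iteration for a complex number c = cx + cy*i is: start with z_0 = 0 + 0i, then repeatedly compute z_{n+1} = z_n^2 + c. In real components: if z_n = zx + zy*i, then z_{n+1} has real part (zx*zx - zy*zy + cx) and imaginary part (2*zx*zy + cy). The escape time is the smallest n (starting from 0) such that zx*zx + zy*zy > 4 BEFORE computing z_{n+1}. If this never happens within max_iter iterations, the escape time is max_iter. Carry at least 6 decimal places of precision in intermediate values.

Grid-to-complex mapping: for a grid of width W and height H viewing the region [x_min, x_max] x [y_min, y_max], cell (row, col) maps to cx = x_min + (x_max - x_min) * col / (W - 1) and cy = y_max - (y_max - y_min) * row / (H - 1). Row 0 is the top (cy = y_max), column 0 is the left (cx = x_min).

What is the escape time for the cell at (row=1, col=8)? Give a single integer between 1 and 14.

z_0 = 0 + 0i, c = -0.7700 + -0.4450i
Iter 1: z = -0.7700 + -0.4450i, |z|^2 = 0.7909
Iter 2: z = -0.3751 + 0.2403i, |z|^2 = 0.1985
Iter 3: z = -0.6870 + -0.6253i, |z|^2 = 0.8630
Iter 4: z = -0.6890 + 0.4142i, |z|^2 = 0.6462
Iter 5: z = -0.4668 + -1.0157i, |z|^2 = 1.2496
Iter 6: z = -1.5837 + 0.5034i, |z|^2 = 2.7616
Iter 7: z = 1.4848 + -2.0394i, |z|^2 = 6.3638
Escaped at iteration 7

Answer: 7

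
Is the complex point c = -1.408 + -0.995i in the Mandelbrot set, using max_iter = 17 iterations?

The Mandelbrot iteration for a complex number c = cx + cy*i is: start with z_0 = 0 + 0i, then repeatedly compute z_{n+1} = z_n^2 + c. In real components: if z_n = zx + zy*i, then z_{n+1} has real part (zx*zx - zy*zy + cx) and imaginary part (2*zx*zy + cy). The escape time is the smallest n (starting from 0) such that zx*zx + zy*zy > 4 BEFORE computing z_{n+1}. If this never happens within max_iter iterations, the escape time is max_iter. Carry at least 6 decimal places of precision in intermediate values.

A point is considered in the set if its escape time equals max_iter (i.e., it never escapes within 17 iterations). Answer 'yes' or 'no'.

Answer: no

Derivation:
z_0 = 0 + 0i, c = -1.4080 + -0.9950i
Iter 1: z = -1.4080 + -0.9950i, |z|^2 = 2.9725
Iter 2: z = -0.4156 + 1.8069i, |z|^2 = 3.4377
Iter 3: z = -4.5003 + -2.4968i, |z|^2 = 26.4863
Escaped at iteration 3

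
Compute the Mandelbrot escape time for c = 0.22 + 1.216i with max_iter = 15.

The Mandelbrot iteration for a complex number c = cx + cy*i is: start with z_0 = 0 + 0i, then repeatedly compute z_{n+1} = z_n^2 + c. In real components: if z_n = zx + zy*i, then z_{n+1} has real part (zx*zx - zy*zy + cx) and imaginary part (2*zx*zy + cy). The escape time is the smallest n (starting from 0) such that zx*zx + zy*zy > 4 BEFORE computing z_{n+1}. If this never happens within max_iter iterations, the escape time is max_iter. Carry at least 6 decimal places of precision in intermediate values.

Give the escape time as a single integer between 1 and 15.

z_0 = 0 + 0i, c = 0.2200 + 1.2160i
Iter 1: z = 0.2200 + 1.2160i, |z|^2 = 1.5271
Iter 2: z = -1.2103 + 1.7510i, |z|^2 = 4.5309
Escaped at iteration 2

Answer: 2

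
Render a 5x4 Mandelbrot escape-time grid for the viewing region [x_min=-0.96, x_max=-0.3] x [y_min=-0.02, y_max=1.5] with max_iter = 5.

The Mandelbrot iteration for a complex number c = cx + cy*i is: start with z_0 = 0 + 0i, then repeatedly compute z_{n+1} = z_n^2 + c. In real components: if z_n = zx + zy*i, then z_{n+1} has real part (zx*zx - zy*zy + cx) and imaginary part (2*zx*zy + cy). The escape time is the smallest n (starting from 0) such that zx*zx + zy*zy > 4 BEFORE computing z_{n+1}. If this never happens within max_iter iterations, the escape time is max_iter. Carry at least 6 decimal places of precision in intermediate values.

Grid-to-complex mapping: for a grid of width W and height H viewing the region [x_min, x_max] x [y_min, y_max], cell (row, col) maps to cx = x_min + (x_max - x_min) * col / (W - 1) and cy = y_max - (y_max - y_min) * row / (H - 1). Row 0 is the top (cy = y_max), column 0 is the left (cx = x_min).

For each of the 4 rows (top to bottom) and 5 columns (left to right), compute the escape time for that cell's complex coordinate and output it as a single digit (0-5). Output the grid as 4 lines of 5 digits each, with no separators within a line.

(row=0, col=0): c = -0.9600 + 1.5000i → escape time 2
(row=0, col=1): c = -0.7950 + 1.5000i → escape time 2
(row=0, col=2): c = -0.6300 + 1.5000i → escape time 2
(row=0, col=3): c = -0.4650 + 1.5000i → escape time 2
(row=0, col=4): c = -0.3000 + 1.5000i → escape time 2
(row=1, col=0): c = -0.9600 + 0.9933i → escape time 3
(row=1, col=1): c = -0.7950 + 0.9933i → escape time 3
(row=1, col=2): c = -0.6300 + 0.9933i → escape time 4
(row=1, col=3): c = -0.4650 + 0.9933i → escape time 4
(row=1, col=4): c = -0.3000 + 0.9933i → escape time 5
(row=2, col=0): c = -0.9600 + 0.4867i → escape time 5
(row=2, col=1): c = -0.7950 + 0.4867i → escape time 5
(row=2, col=2): c = -0.6300 + 0.4867i → escape time 5
(row=2, col=3): c = -0.4650 + 0.4867i → escape time 5
(row=2, col=4): c = -0.3000 + 0.4867i → escape time 5
(row=3, col=0): c = -0.9600 + -0.0200i → escape time 5
(row=3, col=1): c = -0.7950 + -0.0200i → escape time 5
(row=3, col=2): c = -0.6300 + -0.0200i → escape time 5
(row=3, col=3): c = -0.4650 + -0.0200i → escape time 5
(row=3, col=4): c = -0.3000 + -0.0200i → escape time 5

Answer: 22222
33445
55555
55555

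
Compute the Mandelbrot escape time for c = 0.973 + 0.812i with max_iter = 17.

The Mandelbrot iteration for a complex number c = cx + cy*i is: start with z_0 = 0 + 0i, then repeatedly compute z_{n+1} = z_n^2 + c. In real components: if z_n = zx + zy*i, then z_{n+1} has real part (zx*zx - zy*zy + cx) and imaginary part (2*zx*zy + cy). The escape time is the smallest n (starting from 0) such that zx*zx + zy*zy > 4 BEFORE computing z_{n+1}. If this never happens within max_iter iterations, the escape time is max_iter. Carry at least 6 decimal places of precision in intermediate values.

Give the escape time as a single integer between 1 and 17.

z_0 = 0 + 0i, c = 0.9730 + 0.8120i
Iter 1: z = 0.9730 + 0.8120i, |z|^2 = 1.6061
Iter 2: z = 1.2604 + 2.3922i, |z|^2 = 7.3110
Escaped at iteration 2

Answer: 2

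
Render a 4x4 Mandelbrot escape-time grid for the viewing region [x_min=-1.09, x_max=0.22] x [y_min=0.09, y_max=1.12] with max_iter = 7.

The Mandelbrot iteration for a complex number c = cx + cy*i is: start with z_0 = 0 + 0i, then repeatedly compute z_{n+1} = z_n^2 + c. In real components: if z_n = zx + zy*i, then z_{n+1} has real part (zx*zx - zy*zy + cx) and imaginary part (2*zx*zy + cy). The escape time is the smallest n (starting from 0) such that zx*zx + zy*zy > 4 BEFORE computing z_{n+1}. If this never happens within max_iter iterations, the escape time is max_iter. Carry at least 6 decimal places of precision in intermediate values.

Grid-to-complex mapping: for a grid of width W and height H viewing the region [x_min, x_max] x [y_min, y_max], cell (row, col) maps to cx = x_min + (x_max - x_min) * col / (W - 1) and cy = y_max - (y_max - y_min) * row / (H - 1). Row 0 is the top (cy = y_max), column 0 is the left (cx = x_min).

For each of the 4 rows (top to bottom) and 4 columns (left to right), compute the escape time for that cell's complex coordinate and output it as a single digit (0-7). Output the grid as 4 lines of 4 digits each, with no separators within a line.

Answer: 3373
3475
6777
7777

Derivation:
(row=0, col=0): c = -1.0900 + 1.1200i → escape time 3
(row=0, col=1): c = -0.6533 + 1.1200i → escape time 3
(row=0, col=2): c = -0.2167 + 1.1200i → escape time 7
(row=0, col=3): c = 0.2200 + 1.1200i → escape time 3
(row=1, col=0): c = -1.0900 + 0.7767i → escape time 3
(row=1, col=1): c = -0.6533 + 0.7767i → escape time 4
(row=1, col=2): c = -0.2167 + 0.7767i → escape time 7
(row=1, col=3): c = 0.2200 + 0.7767i → escape time 5
(row=2, col=0): c = -1.0900 + 0.4333i → escape time 6
(row=2, col=1): c = -0.6533 + 0.4333i → escape time 7
(row=2, col=2): c = -0.2167 + 0.4333i → escape time 7
(row=2, col=3): c = 0.2200 + 0.4333i → escape time 7
(row=3, col=0): c = -1.0900 + 0.0900i → escape time 7
(row=3, col=1): c = -0.6533 + 0.0900i → escape time 7
(row=3, col=2): c = -0.2167 + 0.0900i → escape time 7
(row=3, col=3): c = 0.2200 + 0.0900i → escape time 7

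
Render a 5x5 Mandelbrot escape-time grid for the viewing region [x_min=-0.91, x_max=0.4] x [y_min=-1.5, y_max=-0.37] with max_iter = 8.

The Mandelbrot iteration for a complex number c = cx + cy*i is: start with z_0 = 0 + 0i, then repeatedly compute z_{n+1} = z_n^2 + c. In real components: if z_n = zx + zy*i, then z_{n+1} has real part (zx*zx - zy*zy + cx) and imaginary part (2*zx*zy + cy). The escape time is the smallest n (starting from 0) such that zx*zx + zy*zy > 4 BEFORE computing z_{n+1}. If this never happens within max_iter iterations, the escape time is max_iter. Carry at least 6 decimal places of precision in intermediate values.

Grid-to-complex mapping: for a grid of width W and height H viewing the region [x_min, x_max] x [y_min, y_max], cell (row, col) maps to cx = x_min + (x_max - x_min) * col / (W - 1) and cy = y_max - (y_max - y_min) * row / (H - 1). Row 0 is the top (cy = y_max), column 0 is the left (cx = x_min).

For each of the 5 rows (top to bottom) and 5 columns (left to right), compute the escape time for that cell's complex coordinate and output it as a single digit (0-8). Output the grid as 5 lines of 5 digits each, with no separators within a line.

(row=0, col=0): c = -0.9100 + -0.3700i → escape time 7
(row=0, col=1): c = -0.5825 + -0.3700i → escape time 8
(row=0, col=2): c = -0.2550 + -0.3700i → escape time 8
(row=0, col=3): c = 0.0725 + -0.3700i → escape time 8
(row=0, col=4): c = 0.4000 + -0.3700i → escape time 8
(row=1, col=0): c = -0.9100 + -0.6525i → escape time 4
(row=1, col=1): c = -0.5825 + -0.6525i → escape time 8
(row=1, col=2): c = -0.2550 + -0.6525i → escape time 8
(row=1, col=3): c = 0.0725 + -0.6525i → escape time 8
(row=1, col=4): c = 0.4000 + -0.6525i → escape time 7
(row=2, col=0): c = -0.9100 + -0.9350i → escape time 3
(row=2, col=1): c = -0.5825 + -0.9350i → escape time 4
(row=2, col=2): c = -0.2550 + -0.9350i → escape time 7
(row=2, col=3): c = 0.0725 + -0.9350i → escape time 5
(row=2, col=4): c = 0.4000 + -0.9350i → escape time 3
(row=3, col=0): c = -0.9100 + -1.2175i → escape time 3
(row=3, col=1): c = -0.5825 + -1.2175i → escape time 3
(row=3, col=2): c = -0.2550 + -1.2175i → escape time 3
(row=3, col=3): c = 0.0725 + -1.2175i → escape time 3
(row=3, col=4): c = 0.4000 + -1.2175i → escape time 2
(row=4, col=0): c = -0.9100 + -1.5000i → escape time 2
(row=4, col=1): c = -0.5825 + -1.5000i → escape time 2
(row=4, col=2): c = -0.2550 + -1.5000i → escape time 2
(row=4, col=3): c = 0.0725 + -1.5000i → escape time 2
(row=4, col=4): c = 0.4000 + -1.5000i → escape time 2

Answer: 78888
48887
34753
33332
22222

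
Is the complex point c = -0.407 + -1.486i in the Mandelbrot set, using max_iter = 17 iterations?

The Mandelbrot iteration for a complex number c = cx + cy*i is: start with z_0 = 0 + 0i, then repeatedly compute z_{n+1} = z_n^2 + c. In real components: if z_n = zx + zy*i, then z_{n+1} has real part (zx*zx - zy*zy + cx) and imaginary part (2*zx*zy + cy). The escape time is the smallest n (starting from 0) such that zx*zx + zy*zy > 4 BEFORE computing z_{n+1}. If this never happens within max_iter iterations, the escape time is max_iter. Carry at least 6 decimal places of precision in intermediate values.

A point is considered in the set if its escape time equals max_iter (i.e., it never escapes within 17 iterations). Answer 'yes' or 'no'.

Answer: no

Derivation:
z_0 = 0 + 0i, c = -0.4070 + -1.4860i
Iter 1: z = -0.4070 + -1.4860i, |z|^2 = 2.3738
Iter 2: z = -2.4495 + -0.2764i, |z|^2 = 6.0767
Escaped at iteration 2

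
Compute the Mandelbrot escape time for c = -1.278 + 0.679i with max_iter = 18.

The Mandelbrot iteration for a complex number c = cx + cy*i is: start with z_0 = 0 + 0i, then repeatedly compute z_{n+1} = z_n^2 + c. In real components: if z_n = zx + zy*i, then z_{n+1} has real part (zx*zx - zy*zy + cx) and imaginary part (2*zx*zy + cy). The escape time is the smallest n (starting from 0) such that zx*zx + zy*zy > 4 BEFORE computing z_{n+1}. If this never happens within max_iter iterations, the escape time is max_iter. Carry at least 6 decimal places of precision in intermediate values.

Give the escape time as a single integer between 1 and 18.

Answer: 3

Derivation:
z_0 = 0 + 0i, c = -1.2780 + 0.6790i
Iter 1: z = -1.2780 + 0.6790i, |z|^2 = 2.0943
Iter 2: z = -0.1058 + -1.0565i, |z|^2 = 1.1274
Iter 3: z = -2.3831 + 0.9025i, |z|^2 = 6.4934
Escaped at iteration 3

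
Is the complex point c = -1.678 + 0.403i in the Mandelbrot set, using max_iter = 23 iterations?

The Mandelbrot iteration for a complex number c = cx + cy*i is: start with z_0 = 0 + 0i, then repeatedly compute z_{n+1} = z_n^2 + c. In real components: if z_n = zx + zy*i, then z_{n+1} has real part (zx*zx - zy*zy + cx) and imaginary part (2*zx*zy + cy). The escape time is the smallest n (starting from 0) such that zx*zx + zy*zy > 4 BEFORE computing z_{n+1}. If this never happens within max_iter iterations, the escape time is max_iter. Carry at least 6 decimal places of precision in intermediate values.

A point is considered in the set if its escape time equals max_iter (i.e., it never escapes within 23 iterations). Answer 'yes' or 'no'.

z_0 = 0 + 0i, c = -1.6780 + 0.4030i
Iter 1: z = -1.6780 + 0.4030i, |z|^2 = 2.9781
Iter 2: z = 0.9753 + -0.9495i, |z|^2 = 1.8527
Iter 3: z = -1.6283 + -1.4490i, |z|^2 = 4.7510
Escaped at iteration 3

Answer: no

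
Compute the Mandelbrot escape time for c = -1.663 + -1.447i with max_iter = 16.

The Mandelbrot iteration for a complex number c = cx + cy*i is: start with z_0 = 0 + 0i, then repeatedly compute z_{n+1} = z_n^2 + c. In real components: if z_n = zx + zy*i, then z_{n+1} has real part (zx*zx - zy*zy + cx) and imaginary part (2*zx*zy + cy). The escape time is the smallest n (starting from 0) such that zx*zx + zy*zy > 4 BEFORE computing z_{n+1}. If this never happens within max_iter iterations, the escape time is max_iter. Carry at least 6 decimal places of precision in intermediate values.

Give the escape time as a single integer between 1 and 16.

Answer: 1

Derivation:
z_0 = 0 + 0i, c = -1.6630 + -1.4470i
Iter 1: z = -1.6630 + -1.4470i, |z|^2 = 4.8594
Escaped at iteration 1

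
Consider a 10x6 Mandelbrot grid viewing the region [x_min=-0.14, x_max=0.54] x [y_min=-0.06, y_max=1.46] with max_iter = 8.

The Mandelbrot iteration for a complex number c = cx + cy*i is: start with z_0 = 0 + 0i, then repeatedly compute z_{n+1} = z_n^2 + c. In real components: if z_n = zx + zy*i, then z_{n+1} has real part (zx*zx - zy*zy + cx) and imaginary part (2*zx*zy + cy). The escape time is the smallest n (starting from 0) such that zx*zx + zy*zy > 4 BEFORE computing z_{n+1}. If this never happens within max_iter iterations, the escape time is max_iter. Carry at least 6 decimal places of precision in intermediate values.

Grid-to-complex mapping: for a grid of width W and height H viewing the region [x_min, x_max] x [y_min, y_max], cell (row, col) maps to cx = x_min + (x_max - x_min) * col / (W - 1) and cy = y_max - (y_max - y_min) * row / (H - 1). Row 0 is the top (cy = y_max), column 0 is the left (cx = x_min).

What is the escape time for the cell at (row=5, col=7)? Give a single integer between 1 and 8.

Answer: 7

Derivation:
z_0 = 0 + 0i, c = 0.3889 + -0.0600i
Iter 1: z = 0.3889 + -0.0600i, |z|^2 = 0.1548
Iter 2: z = 0.5365 + -0.1067i, |z|^2 = 0.2992
Iter 3: z = 0.6654 + -0.1745i, |z|^2 = 0.4732
Iter 4: z = 0.8012 + -0.2922i, |z|^2 = 0.7272
Iter 5: z = 0.9454 + -0.5281i, |z|^2 = 1.1727
Iter 6: z = 1.0037 + -1.0586i, |z|^2 = 2.1282
Iter 7: z = 0.2758 + -2.1851i, |z|^2 = 4.8509
Escaped at iteration 7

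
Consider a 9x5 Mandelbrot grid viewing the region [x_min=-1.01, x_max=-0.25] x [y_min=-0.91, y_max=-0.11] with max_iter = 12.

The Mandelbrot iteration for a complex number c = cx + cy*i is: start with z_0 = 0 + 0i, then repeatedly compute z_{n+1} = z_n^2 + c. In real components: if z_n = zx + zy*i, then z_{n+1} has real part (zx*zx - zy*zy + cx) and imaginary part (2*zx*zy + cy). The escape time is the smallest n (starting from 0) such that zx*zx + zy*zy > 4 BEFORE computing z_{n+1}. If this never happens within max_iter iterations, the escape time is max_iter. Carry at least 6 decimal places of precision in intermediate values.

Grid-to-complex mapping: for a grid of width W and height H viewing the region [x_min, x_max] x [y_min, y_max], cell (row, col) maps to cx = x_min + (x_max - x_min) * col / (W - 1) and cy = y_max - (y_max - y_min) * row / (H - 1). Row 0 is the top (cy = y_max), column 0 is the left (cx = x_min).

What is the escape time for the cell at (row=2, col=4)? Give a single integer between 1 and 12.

z_0 = 0 + 0i, c = -0.6300 + -0.5100i
Iter 1: z = -0.6300 + -0.5100i, |z|^2 = 0.6570
Iter 2: z = -0.4932 + 0.1326i, |z|^2 = 0.2608
Iter 3: z = -0.4043 + -0.6408i, |z|^2 = 0.5741
Iter 4: z = -0.8771 + 0.0082i, |z|^2 = 0.7694
Iter 5: z = 0.1393 + -0.5244i, |z|^2 = 0.2944
Iter 6: z = -0.8856 + -0.6561i, |z|^2 = 1.2147
Iter 7: z = -0.2762 + 0.6520i, |z|^2 = 0.5014
Iter 8: z = -0.9788 + -0.8702i, |z|^2 = 1.7153
Iter 9: z = -0.4291 + 1.1935i, |z|^2 = 1.6087
Iter 10: z = -1.8704 + -1.5344i, |z|^2 = 5.8527
Escaped at iteration 10

Answer: 10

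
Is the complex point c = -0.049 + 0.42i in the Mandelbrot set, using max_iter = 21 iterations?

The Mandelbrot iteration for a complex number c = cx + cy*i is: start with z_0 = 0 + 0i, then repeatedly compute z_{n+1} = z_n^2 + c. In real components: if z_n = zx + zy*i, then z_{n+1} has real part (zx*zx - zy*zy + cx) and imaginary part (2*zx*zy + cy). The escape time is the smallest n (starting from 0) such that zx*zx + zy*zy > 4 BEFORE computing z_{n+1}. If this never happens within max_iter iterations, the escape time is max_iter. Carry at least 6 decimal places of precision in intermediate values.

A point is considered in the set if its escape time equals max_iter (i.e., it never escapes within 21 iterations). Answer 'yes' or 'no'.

z_0 = 0 + 0i, c = -0.0490 + 0.4200i
Iter 1: z = -0.0490 + 0.4200i, |z|^2 = 0.1788
Iter 2: z = -0.2230 + 0.3788i, |z|^2 = 0.1932
Iter 3: z = -0.1428 + 0.2510i, |z|^2 = 0.0834
Iter 4: z = -0.0916 + 0.3483i, |z|^2 = 0.1297
Iter 5: z = -0.1619 + 0.3562i, |z|^2 = 0.1531
Iter 6: z = -0.1496 + 0.3047i, |z|^2 = 0.1152
Iter 7: z = -0.1194 + 0.3288i, |z|^2 = 0.1224
Iter 8: z = -0.1429 + 0.3415i, |z|^2 = 0.1370
Iter 9: z = -0.1452 + 0.3224i, |z|^2 = 0.1250
Iter 10: z = -0.1319 + 0.3264i, |z|^2 = 0.1239
Iter 11: z = -0.1381 + 0.3339i, |z|^2 = 0.1306
Iter 12: z = -0.1414 + 0.3278i, |z|^2 = 0.1274
Iter 13: z = -0.1364 + 0.3273i, |z|^2 = 0.1257
Iter 14: z = -0.1375 + 0.3307i, |z|^2 = 0.1283
Iter 15: z = -0.1395 + 0.3291i, |z|^2 = 0.1277
Iter 16: z = -0.1378 + 0.3282i, |z|^2 = 0.1267
Iter 17: z = -0.1377 + 0.3295i, |z|^2 = 0.1276
Iter 18: z = -0.1386 + 0.3292i, |z|^2 = 0.1276
Iter 19: z = -0.1382 + 0.3287i, |z|^2 = 0.1272
Iter 20: z = -0.1380 + 0.3292i, |z|^2 = 0.1274
Did not escape in 21 iterations → in set

Answer: yes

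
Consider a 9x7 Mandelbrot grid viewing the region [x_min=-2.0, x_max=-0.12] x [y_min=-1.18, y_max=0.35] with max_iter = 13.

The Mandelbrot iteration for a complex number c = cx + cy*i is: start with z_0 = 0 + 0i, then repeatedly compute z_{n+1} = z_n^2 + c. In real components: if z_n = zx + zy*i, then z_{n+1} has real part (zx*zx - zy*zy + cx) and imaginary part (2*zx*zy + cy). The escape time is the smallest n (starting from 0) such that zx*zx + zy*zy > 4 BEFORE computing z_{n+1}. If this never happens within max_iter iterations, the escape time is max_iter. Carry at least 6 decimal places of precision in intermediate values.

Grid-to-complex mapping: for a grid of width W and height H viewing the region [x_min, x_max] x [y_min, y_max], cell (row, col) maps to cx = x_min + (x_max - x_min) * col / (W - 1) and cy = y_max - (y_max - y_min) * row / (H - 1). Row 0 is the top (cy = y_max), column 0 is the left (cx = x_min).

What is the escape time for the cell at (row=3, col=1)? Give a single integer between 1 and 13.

z_0 = 0 + 0i, c = -1.7650 + -0.4150i
Iter 1: z = -1.7650 + -0.4150i, |z|^2 = 3.2875
Iter 2: z = 1.1780 + 1.0500i, |z|^2 = 2.4901
Iter 3: z = -1.4797 + 2.0587i, |z|^2 = 6.4277
Escaped at iteration 3

Answer: 3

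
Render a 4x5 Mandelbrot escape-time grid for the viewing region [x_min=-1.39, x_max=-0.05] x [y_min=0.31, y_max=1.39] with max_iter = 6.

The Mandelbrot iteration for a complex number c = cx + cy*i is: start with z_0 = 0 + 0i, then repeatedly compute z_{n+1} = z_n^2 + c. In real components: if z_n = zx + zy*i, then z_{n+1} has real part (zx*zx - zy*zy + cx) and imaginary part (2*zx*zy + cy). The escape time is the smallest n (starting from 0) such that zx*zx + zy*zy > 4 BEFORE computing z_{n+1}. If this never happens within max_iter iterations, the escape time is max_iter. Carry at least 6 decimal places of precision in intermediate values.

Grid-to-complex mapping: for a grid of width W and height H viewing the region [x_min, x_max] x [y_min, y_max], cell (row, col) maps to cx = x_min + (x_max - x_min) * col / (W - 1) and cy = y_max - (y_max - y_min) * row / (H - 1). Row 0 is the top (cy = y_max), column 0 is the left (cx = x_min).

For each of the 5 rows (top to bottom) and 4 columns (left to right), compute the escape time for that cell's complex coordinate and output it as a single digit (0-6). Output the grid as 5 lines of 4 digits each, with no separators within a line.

Answer: 2222
2334
3356
3566
5666

Derivation:
(row=0, col=0): c = -1.3900 + 1.3900i → escape time 2
(row=0, col=1): c = -0.9433 + 1.3900i → escape time 2
(row=0, col=2): c = -0.4967 + 1.3900i → escape time 2
(row=0, col=3): c = -0.0500 + 1.3900i → escape time 2
(row=1, col=0): c = -1.3900 + 1.1200i → escape time 2
(row=1, col=1): c = -0.9433 + 1.1200i → escape time 3
(row=1, col=2): c = -0.4967 + 1.1200i → escape time 3
(row=1, col=3): c = -0.0500 + 1.1200i → escape time 4
(row=2, col=0): c = -1.3900 + 0.8500i → escape time 3
(row=2, col=1): c = -0.9433 + 0.8500i → escape time 3
(row=2, col=2): c = -0.4967 + 0.8500i → escape time 5
(row=2, col=3): c = -0.0500 + 0.8500i → escape time 6
(row=3, col=0): c = -1.3900 + 0.5800i → escape time 3
(row=3, col=1): c = -0.9433 + 0.5800i → escape time 5
(row=3, col=2): c = -0.4967 + 0.5800i → escape time 6
(row=3, col=3): c = -0.0500 + 0.5800i → escape time 6
(row=4, col=0): c = -1.3900 + 0.3100i → escape time 5
(row=4, col=1): c = -0.9433 + 0.3100i → escape time 6
(row=4, col=2): c = -0.4967 + 0.3100i → escape time 6
(row=4, col=3): c = -0.0500 + 0.3100i → escape time 6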